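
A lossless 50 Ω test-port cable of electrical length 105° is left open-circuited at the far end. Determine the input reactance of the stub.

X_in ≈ 13.4 Ω (inductive)

tan(βl) = -3.73
For an open-circuited stub, Z_in = −jZ_0·cot(βl) = −jZ_0/tan(βl)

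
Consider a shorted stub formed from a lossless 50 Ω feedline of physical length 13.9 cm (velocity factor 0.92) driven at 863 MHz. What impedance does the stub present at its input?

λ = v/f = 0.92·c / 863 MHz = 0.32 m
βl = 2π·l/λ = 2π × 0.435 = 156°
tan(βl) = -0.436
For a shorted stub, Z_in = jZ_0·tan(βl)

Z_in ≈ −j21.8 Ω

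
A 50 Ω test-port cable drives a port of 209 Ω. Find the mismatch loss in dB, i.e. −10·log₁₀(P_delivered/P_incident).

mismatch loss ≈ 2.05 dB

Γ = (209 − 50)/(209 + 50) = 0.614
|Γ|² = 0.377, so P_del/P_inc = 1 − |Γ|² = 0.623
ML = −10·log₁₀(1 − |Γ|²)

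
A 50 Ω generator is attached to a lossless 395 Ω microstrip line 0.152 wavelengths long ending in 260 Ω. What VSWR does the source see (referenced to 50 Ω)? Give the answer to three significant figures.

βl = 2π × 0.152 = 54.7°
tan(βl) = 1.41
Z_in = Z_0·(Z_L + jZ_0·tanβl)/(Z_0 + jZ_L·tanβl) = 418 + j170 Ω
Γ_s = (Z_in − Z_s)/(Z_in + Z_s) = (368 + j170)/(468 + j170), |Γ_s| = 0.814
VSWR = (1 + |Γ_s|)/(1 − |Γ_s|)

VSWR ≈ 9.75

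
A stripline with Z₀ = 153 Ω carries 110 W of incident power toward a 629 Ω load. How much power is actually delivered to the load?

Γ = (629 − 153)/(629 + 153) = 0.609
|Γ|² = 0.371
P_refl = |Γ|²·P_inc = 40.8 W, P_del = (1 − |Γ|²)·P_inc = 69.2 W

P_delivered ≈ 69.2 W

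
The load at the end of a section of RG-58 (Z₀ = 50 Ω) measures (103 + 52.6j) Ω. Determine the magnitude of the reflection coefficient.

Γ = (Z_L − Z_0)/(Z_L + Z_0) = (53 + j52.6)/(153 + j52.6)
|Γ| = 74.7/162

|Γ| ≈ 0.462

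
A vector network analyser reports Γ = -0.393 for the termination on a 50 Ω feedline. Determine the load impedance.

Z_L ≈ 21.8 Ω

Z_L = Z_0·(1 + Γ)/(1 − Γ) = 50·(0.607)/(1.39)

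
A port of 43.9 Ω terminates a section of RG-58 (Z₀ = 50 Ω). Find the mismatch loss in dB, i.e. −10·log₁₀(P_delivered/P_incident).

Γ = (43.9 − 50)/(43.9 + 50) = -0.065
|Γ|² = 0.00422, so P_del/P_inc = 1 − |Γ|² = 0.996
ML = −10·log₁₀(1 − |Γ|²)

mismatch loss ≈ 0.0184 dB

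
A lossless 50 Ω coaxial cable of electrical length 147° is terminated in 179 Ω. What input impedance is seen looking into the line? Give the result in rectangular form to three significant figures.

tan(βl) = tan(147°) = -0.649
Z_in = Z_0·(Z_L + jZ_0·tanβl)/(Z_0 + jZ_L·tanβl)
     = 50·(179 − j32.5)/(50 − j116)

Z_in ≈ 39.7 + j59.9 Ω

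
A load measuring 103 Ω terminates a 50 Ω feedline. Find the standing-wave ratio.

VSWR ≈ 2.06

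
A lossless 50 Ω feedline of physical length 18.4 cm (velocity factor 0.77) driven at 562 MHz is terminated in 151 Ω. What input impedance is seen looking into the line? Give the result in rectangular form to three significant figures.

Z_in ≈ 81.7 + j67.2 Ω

λ = v/f = 0.77·c / 562 MHz = 0.411 m
βl = 2π·l/λ = 2π × 0.448 = 161°
tan(βl) = tan(161°) = -0.341
Z_in = Z_0·(Z_L + jZ_0·tanβl)/(Z_0 + jZ_L·tanβl)
     = 50·(151 − j17.1)/(50 − j51.5)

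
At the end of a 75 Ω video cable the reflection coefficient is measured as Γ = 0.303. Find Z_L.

Z_L ≈ 140 Ω

Z_L = Z_0·(1 + Γ)/(1 − Γ) = 75·(1.3)/(0.697)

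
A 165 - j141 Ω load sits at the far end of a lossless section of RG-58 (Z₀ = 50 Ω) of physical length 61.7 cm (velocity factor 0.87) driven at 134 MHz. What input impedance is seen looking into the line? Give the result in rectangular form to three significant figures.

λ = v/f = 0.87·c / 134 MHz = 1.95 m
βl = 2π·l/λ = 2π × 0.317 = 114°
tan(βl) = tan(114°) = -2.24
Z_in = Z_0·(Z_L + jZ_0·tanβl)/(Z_0 + jZ_L·tanβl)
     = 50·(165 − j253)/(-266 − j370)

Z_in ≈ 12 + j30.9 Ω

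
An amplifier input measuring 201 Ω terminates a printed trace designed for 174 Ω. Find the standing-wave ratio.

VSWR ≈ 1.16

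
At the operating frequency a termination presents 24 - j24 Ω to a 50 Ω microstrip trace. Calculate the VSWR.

VSWR ≈ 2.67

Γ = (Z_L − Z_0)/(Z_L + Z_0) = (-26 − j24)/(74 − j24)
|Γ| = 35.4/77.8 = 0.455
VSWR = (1 + |Γ|)/(1 − |Γ|) = 1.45/0.545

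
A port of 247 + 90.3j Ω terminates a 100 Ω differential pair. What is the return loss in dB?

Γ = (147 + j90.3)/(347 + j90.3), |Γ| = 0.481
RL = −20·log₁₀|Γ| = −20·log₁₀(0.481)

RL ≈ 6.35 dB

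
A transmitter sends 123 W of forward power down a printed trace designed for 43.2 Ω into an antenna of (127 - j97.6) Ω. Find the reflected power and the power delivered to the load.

|Γ| = |(83.8 − j97.6)/(170.2 − j97.6)| = 0.656
|Γ|² = 0.43
P_refl = |Γ|²·P_inc = 52.9 W, P_del = (1 − |Γ|²)·P_inc = 70.1 W

P_reflected ≈ 52.9 W; P_delivered ≈ 70.1 W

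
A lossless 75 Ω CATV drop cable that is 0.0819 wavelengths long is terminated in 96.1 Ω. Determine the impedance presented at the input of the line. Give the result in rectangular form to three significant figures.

βl = 2π × 0.0819 = 29.5°
tan(βl) = tan(29.5°) = 0.565
Z_in = Z_0·(Z_L + jZ_0·tanβl)/(Z_0 + jZ_L·tanβl)
     = 75·(96.1 + j42.4)/(75 + j54.3)

Z_in ≈ 83.2 − j17.8 Ω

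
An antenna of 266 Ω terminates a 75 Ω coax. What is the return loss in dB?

Γ = (266 − 75)/(266 + 75) = 0.56
RL = −20·log₁₀|Γ| = −20·log₁₀(0.56)

RL ≈ 5.03 dB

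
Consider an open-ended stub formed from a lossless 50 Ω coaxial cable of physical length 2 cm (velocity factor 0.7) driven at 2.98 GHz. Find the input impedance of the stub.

Z_in ≈ +j10.8 Ω

λ = v/f = 0.7·c / 2.98 GHz = 0.0705 m
βl = 2π·l/λ = 2π × 0.284 = 102°
tan(βl) = -4.64
For an open-ended stub, Z_in = −jZ_0·cot(βl) = −jZ_0/tan(βl)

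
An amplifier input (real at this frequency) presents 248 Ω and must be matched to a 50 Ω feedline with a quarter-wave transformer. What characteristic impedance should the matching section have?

Z_qwt = √(Z_0·R_L) = √(50 × 248) = √12400

Z_qwt ≈ 111 Ω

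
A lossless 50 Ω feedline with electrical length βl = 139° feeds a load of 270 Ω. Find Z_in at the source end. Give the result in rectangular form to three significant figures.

Z_in ≈ 20.6 + j53.1 Ω

tan(βl) = tan(139°) = -0.869
Z_in = Z_0·(Z_L + jZ_0·tanβl)/(Z_0 + jZ_L·tanβl)
     = 50·(270 − j43.5)/(50 − j235)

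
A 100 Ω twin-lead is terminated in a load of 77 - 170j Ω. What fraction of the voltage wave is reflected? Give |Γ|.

Γ = (Z_L − Z_0)/(Z_L + Z_0) = (-23 − j170)/(177 − j170)
|Γ| = 172/245

|Γ| ≈ 0.699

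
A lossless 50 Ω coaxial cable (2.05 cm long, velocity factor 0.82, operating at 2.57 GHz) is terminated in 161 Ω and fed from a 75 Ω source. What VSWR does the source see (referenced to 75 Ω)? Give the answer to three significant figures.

VSWR ≈ 4.7

λ = v/f = 0.82·c / 2.57 GHz = 0.0957 m
βl = 2π·l/λ = 2π × 0.214 = 77.1°
tan(βl) = 4.37
Z_in = Z_0·(Z_L + jZ_0·tanβl)/(Z_0 + jZ_L·tanβl) = 16.3 − j10.3 Ω
Γ_s = (Z_in − Z_s)/(Z_in + Z_s) = (-58.7 − j10.3)/(91.3 − j10.3), |Γ_s| = 0.649
VSWR = (1 + |Γ_s|)/(1 − |Γ_s|)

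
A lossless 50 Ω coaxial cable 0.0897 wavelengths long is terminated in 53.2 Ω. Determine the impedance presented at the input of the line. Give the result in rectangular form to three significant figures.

βl = 2π × 0.0897 = 32.3°
tan(βl) = tan(32.3°) = 0.632
Z_in = Z_0·(Z_L + jZ_0·tanβl)/(Z_0 + jZ_L·tanβl)
     = 50·(53.2 + j31.6)/(50 + j33.6)

Z_in ≈ 51.3 − j2.87 Ω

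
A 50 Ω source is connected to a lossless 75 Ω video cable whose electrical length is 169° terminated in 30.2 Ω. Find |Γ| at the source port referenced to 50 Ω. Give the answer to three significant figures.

|Γ| ≈ 0.273

tan(βl) = -0.194
Z_in = Z_0·(Z_L + jZ_0·tanβl)/(Z_0 + jZ_L·tanβl) = 31.2 − j12.1 Ω
Γ_s = (Z_in − Z_s)/(Z_in + Z_s) = (-18.8 − j12.1)/(81.2 − j12.1), |Γ_s| = 0.273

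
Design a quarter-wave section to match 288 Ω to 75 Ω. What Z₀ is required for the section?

Z_qwt = √(Z_0·R_L) = √(75 × 288) = √21600

Z_qwt ≈ 147 Ω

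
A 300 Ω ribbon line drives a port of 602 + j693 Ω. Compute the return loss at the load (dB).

RL ≈ 3.55 dB

Γ = (302 + j693)/(902 + j693), |Γ| = 0.665
RL = −20·log₁₀|Γ| = −20·log₁₀(0.665)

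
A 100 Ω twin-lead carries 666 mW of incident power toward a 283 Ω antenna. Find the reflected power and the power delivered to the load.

Γ = (283 − 100)/(283 + 100) = 0.478
|Γ|² = 0.228
P_refl = |Γ|²·P_inc = 152 mW, P_del = (1 − |Γ|²)·P_inc = 514 mW

P_reflected ≈ 152 mW; P_delivered ≈ 514 mW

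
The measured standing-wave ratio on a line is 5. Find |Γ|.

|Γ| = (S − 1)/(S + 1) = (5 − 1)/(5 + 1) = 4/6

|Γ| ≈ 0.667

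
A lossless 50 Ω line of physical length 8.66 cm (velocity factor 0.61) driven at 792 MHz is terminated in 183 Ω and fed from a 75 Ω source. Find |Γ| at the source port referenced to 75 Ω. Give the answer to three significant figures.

λ = v/f = 0.61·c / 792 MHz = 0.231 m
βl = 2π·l/λ = 2π × 0.375 = 135°
tan(βl) = -1
Z_in = Z_0·(Z_L + jZ_0·tanβl)/(Z_0 + jZ_L·tanβl) = 25.4 + j43 Ω
Γ_s = (Z_in − Z_s)/(Z_in + Z_s) = (-49.6 + j43)/(100 + j43), |Γ_s| = 0.601

|Γ| ≈ 0.601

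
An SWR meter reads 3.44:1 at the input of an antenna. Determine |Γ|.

|Γ| = (S − 1)/(S + 1) = (3.44 − 1)/(3.44 + 1) = 2.44/4.44

|Γ| ≈ 0.55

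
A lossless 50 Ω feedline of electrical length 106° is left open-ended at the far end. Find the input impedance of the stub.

tan(βl) = -3.49
For an open-ended stub, Z_in = −jZ_0·cot(βl) = −jZ_0/tan(βl)

Z_in ≈ +j14.3 Ω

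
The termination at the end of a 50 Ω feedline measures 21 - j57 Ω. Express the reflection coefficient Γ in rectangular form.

Γ = (Z_L − Z_0)/(Z_L + Z_0) = (-29 − j57)/(71 − j57)

Γ ≈ 0.144 − j0.688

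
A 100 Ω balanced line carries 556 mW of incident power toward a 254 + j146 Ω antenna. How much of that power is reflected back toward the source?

P_reflected ≈ 171 mW

|Γ| = |(154 + j146)/(354 + j146)| = 0.554
|Γ|² = 0.307
P_refl = |Γ|²·P_inc = 171 mW, P_del = (1 − |Γ|²)·P_inc = 385 mW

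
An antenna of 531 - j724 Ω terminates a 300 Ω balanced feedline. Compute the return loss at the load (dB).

Γ = (231 − j724)/(831 − j724), |Γ| = 0.69
RL = −20·log₁₀|Γ| = −20·log₁₀(0.69)

RL ≈ 3.23 dB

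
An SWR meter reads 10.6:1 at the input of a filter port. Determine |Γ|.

|Γ| = (S − 1)/(S + 1) = (10.6 − 1)/(10.6 + 1) = 9.6/11.6

|Γ| ≈ 0.828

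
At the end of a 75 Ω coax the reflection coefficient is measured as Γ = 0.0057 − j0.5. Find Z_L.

Z_L = Z_0·(1 + Γ)/(1 − Γ) = 75·(1.01 − j0.5)/(0.994 + j0.5)

Z_L ≈ 45.4 − j60.6 Ω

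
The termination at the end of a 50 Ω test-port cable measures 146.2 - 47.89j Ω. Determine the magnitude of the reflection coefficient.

Γ = (Z_L − Z_0)/(Z_L + Z_0) = (96.2 − j47.89)/(196.2 − j47.89)
|Γ| = 107/202

|Γ| ≈ 0.532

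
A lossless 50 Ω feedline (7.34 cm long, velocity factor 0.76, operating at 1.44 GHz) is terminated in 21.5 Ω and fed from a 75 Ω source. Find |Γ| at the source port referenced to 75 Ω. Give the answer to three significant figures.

λ = v/f = 0.76·c / 1.44 GHz = 0.158 m
βl = 2π·l/λ = 2π × 0.464 = 167°
tan(βl) = -0.233
Z_in = Z_0·(Z_L + jZ_0·tanβl)/(Z_0 + jZ_L·tanβl) = 22.4 − j9.4 Ω
Γ_s = (Z_in − Z_s)/(Z_in + Z_s) = (-52.6 − j9.4)/(97.4 − j9.4), |Γ_s| = 0.545

|Γ| ≈ 0.545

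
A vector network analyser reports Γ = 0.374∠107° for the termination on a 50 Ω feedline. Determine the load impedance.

Z_L ≈ 31.7 + j26.3 Ω

Z_L = Z_0·(1 + Γ)/(1 − Γ) = 50·(0.891 + j0.358)/(1.11 − j0.358)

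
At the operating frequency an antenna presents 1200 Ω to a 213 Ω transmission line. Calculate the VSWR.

Γ = (1200 − 213)/(1200 + 213) = 0.699
VSWR = (1 + 0.699)/(1 − 0.699)

VSWR ≈ 5.63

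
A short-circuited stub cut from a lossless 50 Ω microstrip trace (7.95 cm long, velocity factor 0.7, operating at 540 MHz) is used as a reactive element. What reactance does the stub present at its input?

λ = v/f = 0.7·c / 540 MHz = 0.389 m
βl = 2π·l/λ = 2π × 0.204 = 73.6°
tan(βl) = 3.4
For a short-circuited stub, Z_in = jZ_0·tan(βl)

X_in ≈ 170 Ω (inductive)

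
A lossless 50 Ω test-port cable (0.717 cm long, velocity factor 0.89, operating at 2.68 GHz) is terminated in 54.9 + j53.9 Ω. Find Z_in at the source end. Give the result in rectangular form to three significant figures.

λ = v/f = 0.89·c / 2.68 GHz = 0.0996 m
βl = 2π·l/λ = 2π × 0.072 = 25.9°
tan(βl) = tan(25.9°) = 0.486
Z_in = Z_0·(Z_L + jZ_0·tanβl)/(Z_0 + jZ_L·tanβl)
     = 50·(54.9 + j78.2)/(23.8 + j26.7)

Z_in ≈ 133 + j15.6 Ω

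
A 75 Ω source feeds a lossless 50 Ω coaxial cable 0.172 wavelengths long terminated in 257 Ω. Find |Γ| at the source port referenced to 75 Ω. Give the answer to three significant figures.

βl = 2π × 0.172 = 61.9°
tan(βl) = 1.87
Z_in = Z_0·(Z_L + jZ_0·tanβl)/(Z_0 + jZ_L·tanβl) = 12.4 − j25.4 Ω
Γ_s = (Z_in − Z_s)/(Z_in + Z_s) = (-62.6 − j25.4)/(87.4 − j25.4), |Γ_s| = 0.743

|Γ| ≈ 0.743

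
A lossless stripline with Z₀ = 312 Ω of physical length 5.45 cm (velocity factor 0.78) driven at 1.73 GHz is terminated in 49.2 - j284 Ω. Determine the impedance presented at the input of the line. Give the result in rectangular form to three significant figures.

Z_in ≈ 507 − j1230 Ω

λ = v/f = 0.78·c / 1.73 GHz = 0.135 m
βl = 2π·l/λ = 2π × 0.403 = 145°
tan(βl) = tan(145°) = -0.699
Z_in = Z_0·(Z_L + jZ_0·tanβl)/(Z_0 + jZ_L·tanβl)
     = 312·(49.2 − j502)/(114 − j34.4)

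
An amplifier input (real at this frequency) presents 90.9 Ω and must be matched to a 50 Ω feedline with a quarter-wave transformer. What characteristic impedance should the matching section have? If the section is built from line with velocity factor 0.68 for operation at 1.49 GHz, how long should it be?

Z_qwt ≈ 67.4 Ω; length ≈ 3.42 cm

Z_qwt = √(Z_0·R_L) = √(50 × 90.9) = √4545
λ = 0.68·c/f = 0.137 m, so l = λ/4 = 0.0342 m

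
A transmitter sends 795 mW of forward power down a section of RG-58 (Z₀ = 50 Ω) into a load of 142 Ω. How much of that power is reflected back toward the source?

Γ = (142 − 50)/(142 + 50) = 0.479
|Γ|² = 0.23
P_refl = |Γ|²·P_inc = 183 mW, P_del = (1 − |Γ|²)·P_inc = 612 mW

P_reflected ≈ 183 mW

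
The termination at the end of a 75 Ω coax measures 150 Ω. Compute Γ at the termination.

Γ = (Z_L − Z_0)/(Z_L + Z_0) = (150 − 75)/(150 + 75) = 75/225

Γ = 0.333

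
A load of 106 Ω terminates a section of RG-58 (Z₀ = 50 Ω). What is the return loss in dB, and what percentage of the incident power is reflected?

RL ≈ 8.9 dB; 12.9% of incident power reflected

Γ = (106 − 50)/(106 + 50) = 0.359
RL = −20·log₁₀(0.359) = 8.9 dB
P_refl/P_inc = |Γ|² = 0.129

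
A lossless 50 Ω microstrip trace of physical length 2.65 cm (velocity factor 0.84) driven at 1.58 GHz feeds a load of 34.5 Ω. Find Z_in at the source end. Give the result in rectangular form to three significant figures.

λ = v/f = 0.84·c / 1.58 GHz = 0.159 m
βl = 2π·l/λ = 2π × 0.166 = 59.8°
tan(βl) = tan(59.8°) = 1.72
Z_in = Z_0·(Z_L + jZ_0·tanβl)/(Z_0 + jZ_L·tanβl)
     = 50·(34.5 + j86)/(50 + j59.3)

Z_in ≈ 56.7 + j18.7 Ω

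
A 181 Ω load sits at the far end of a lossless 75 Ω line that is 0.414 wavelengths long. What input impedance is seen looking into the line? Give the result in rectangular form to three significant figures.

Z_in ≈ 79.5 + j70.1 Ω

βl = 2π × 0.414 = 149°
tan(βl) = tan(149°) = -0.6
Z_in = Z_0·(Z_L + jZ_0·tanβl)/(Z_0 + jZ_L·tanβl)
     = 75·(181 − j45)/(75 − j109)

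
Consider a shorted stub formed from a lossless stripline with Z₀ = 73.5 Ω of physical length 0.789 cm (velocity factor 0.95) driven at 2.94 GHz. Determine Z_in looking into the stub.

Z_in ≈ +j41.2 Ω

λ = v/f = 0.95·c / 2.94 GHz = 0.0969 m
βl = 2π·l/λ = 2π × 0.0814 = 29.3°
tan(βl) = 0.561
For a shorted stub, Z_in = jZ_0·tan(βl)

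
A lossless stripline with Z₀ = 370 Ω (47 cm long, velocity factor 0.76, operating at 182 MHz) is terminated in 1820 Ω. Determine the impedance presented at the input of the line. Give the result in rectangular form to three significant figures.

λ = v/f = 0.76·c / 182 MHz = 1.25 m
βl = 2π·l/λ = 2π × 0.375 = 135°
tan(βl) = tan(135°) = -0.998
Z_in = Z_0·(Z_L + jZ_0·tanβl)/(Z_0 + jZ_L·tanβl)
     = 370·(1820 − j369)/(370 − j1820)

Z_in ≈ 145 + j341 Ω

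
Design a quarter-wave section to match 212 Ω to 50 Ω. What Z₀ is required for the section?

Z_qwt ≈ 103 Ω

Z_qwt = √(Z_0·R_L) = √(50 × 212) = √10600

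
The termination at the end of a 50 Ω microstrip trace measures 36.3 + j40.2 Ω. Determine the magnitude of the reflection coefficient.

|Γ| ≈ 0.446

Γ = (Z_L − Z_0)/(Z_L + Z_0) = (-13.7 + j40.2)/(86.3 + j40.2)
|Γ| = 42.5/95.2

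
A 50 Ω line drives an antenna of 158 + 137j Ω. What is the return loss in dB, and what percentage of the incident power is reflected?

Γ = (108 + j137)/(208 + j137), |Γ| = 0.7
RL = −20·log₁₀(0.7) = 3.09 dB
P_refl/P_inc = |Γ|² = 0.491

RL ≈ 3.09 dB; 49.1% of incident power reflected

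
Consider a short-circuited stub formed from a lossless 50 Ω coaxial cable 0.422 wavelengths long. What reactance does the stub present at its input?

X_in ≈ -26.7 Ω (capacitive)

βl = 2π × 0.422 = 152°
tan(βl) = -0.534
For a short-circuited stub, Z_in = jZ_0·tan(βl)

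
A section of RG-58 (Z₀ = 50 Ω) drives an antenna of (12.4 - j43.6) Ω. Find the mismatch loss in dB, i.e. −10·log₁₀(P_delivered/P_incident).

mismatch loss ≈ 3.69 dB

Γ = (-37.6 − j43.6)/(62.4 − j43.6), |Γ| = 0.756
|Γ|² = 0.572, so P_del/P_inc = 1 − |Γ|² = 0.428
ML = −10·log₁₀(1 − |Γ|²)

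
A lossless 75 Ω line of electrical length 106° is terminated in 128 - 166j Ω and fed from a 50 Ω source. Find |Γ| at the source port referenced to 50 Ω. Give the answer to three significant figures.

|Γ| ≈ 0.639

tan(βl) = -3.49
Z_in = Z_0·(Z_L + jZ_0·tanβl)/(Z_0 + jZ_L·tanβl) = 20.9 + j45.1 Ω
Γ_s = (Z_in − Z_s)/(Z_in + Z_s) = (-29.1 + j45.1)/(70.9 + j45.1), |Γ_s| = 0.639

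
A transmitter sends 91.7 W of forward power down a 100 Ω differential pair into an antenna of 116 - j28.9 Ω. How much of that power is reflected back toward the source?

P_reflected ≈ 2.11 W

|Γ| = |(16 − j28.9)/(216 − j28.9)| = 0.152
|Γ|² = 0.023
P_refl = |Γ|²·P_inc = 2.11 W, P_del = (1 − |Γ|²)·P_inc = 89.6 W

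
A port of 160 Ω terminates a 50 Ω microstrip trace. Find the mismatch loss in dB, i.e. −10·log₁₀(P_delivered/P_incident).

mismatch loss ≈ 1.39 dB

Γ = (160 − 50)/(160 + 50) = 0.524
|Γ|² = 0.274, so P_del/P_inc = 1 − |Γ|² = 0.726
ML = −10·log₁₀(1 − |Γ|²)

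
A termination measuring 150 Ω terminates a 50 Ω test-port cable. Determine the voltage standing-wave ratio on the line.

VSWR ≈ 3

For a purely resistive load, VSWR = R_L/Z_0 or Z_0/R_L (whichever > 1) = 150/50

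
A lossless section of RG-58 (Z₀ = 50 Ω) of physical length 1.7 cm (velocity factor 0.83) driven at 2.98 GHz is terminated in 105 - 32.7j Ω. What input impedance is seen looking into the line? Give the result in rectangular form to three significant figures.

Z_in ≈ 21.5 − j5.27 Ω

λ = v/f = 0.83·c / 2.98 GHz = 0.0836 m
βl = 2π·l/λ = 2π × 0.203 = 73.2°
tan(βl) = tan(73.2°) = 3.32
Z_in = Z_0·(Z_L + jZ_0·tanβl)/(Z_0 + jZ_L·tanβl)
     = 50·(105 + j133)/(159 + j349)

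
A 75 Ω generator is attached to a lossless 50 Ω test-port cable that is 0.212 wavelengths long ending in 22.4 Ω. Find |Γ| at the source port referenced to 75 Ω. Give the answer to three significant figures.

|Γ| ≈ 0.239

βl = 2π × 0.212 = 76.3°
tan(βl) = 4.11
Z_in = Z_0·(Z_L + jZ_0·tanβl)/(Z_0 + jZ_L·tanβl) = 91.3 + j37.4 Ω
Γ_s = (Z_in − Z_s)/(Z_in + Z_s) = (16.3 + j37.4)/(166 + j37.4), |Γ_s| = 0.239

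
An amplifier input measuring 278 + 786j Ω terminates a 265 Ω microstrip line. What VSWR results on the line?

Γ = (Z_L − Z_0)/(Z_L + Z_0) = (13 + j786)/(543 + j786)
|Γ| = 786/955 = 0.823
VSWR = (1 + |Γ|)/(1 − |Γ|) = 1.82/0.177

VSWR ≈ 10.3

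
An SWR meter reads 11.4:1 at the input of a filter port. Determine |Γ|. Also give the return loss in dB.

|Γ| ≈ 0.839; return loss ≈ 1.53 dB

|Γ| = (S − 1)/(S + 1) = (11.4 − 1)/(11.4 + 1) = 10.4/12.4
RL = −20·log₁₀|Γ| = −20·log₁₀(0.839)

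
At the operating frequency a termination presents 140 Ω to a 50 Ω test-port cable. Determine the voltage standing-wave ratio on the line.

VSWR ≈ 2.8

Γ = (140 − 50)/(140 + 50) = 0.474
VSWR = (1 + 0.474)/(1 − 0.474)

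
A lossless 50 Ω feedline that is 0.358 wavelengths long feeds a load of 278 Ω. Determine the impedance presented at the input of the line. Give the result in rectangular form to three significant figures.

Z_in ≈ 14.5 + j38.2 Ω

βl = 2π × 0.358 = 129°
tan(βl) = tan(129°) = -1.24
Z_in = Z_0·(Z_L + jZ_0·tanβl)/(Z_0 + jZ_L·tanβl)
     = 50·(278 − j62)/(50 − j345)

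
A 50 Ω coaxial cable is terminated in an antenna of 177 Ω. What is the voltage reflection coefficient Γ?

Γ = 0.559

Γ = (Z_L − Z_0)/(Z_L + Z_0) = (177 − 50)/(177 + 50) = 127/227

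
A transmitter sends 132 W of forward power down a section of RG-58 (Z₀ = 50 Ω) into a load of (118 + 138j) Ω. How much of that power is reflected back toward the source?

P_reflected ≈ 66.1 W

|Γ| = |(68 + j138)/(168 + j138)| = 0.708
|Γ|² = 0.501
P_refl = |Γ|²·P_inc = 66.1 W, P_del = (1 − |Γ|²)·P_inc = 65.9 W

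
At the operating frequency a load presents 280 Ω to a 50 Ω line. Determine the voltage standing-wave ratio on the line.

VSWR ≈ 5.6

Γ = (280 − 50)/(280 + 50) = 0.697
VSWR = (1 + 0.697)/(1 − 0.697)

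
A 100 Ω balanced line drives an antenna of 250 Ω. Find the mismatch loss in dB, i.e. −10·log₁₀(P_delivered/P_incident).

mismatch loss ≈ 0.881 dB

Γ = (250 − 100)/(250 + 100) = 0.429
|Γ|² = 0.184, so P_del/P_inc = 1 − |Γ|² = 0.816
ML = −10·log₁₀(1 − |Γ|²)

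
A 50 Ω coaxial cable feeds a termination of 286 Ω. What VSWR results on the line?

Γ = (286 − 50)/(286 + 50) = 0.702
VSWR = (1 + 0.702)/(1 − 0.702)

VSWR ≈ 5.72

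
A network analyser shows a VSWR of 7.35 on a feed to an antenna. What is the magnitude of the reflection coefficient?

|Γ| = (S − 1)/(S + 1) = (7.35 − 1)/(7.35 + 1) = 6.35/8.35

|Γ| ≈ 0.76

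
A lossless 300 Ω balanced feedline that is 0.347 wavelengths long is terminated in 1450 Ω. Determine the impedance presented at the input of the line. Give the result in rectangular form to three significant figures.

βl = 2π × 0.347 = 125°
tan(βl) = tan(125°) = -1.43
Z_in = Z_0·(Z_L + jZ_0·tanβl)/(Z_0 + jZ_L·tanβl)
     = 300·(1450 − j430)/(300 − j2080)

Z_in ≈ 90.4 + j196 Ω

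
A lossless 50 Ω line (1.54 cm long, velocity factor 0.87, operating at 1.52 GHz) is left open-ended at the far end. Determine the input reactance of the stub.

X_in ≈ -79.1 Ω (capacitive)

λ = v/f = 0.87·c / 1.52 GHz = 0.172 m
βl = 2π·l/λ = 2π × 0.0897 = 32.3°
tan(βl) = 0.632
For an open-ended stub, Z_in = −jZ_0·cot(βl) = −jZ_0/tan(βl)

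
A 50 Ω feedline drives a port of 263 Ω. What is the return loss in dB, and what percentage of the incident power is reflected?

RL ≈ 3.34 dB; 46.3% of incident power reflected

Γ = (263 − 50)/(263 + 50) = 0.681
RL = −20·log₁₀(0.681) = 3.34 dB
P_refl/P_inc = |Γ|² = 0.463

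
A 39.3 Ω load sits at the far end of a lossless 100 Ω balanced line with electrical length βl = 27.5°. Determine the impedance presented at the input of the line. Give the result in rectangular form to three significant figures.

Z_in ≈ 47.9 + j42.2 Ω

tan(βl) = tan(27.5°) = 0.521
Z_in = Z_0·(Z_L + jZ_0·tanβl)/(Z_0 + jZ_L·tanβl)
     = 100·(39.3 + j52.1)/(100 + j20.5)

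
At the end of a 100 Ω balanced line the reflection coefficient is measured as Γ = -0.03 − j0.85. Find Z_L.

Z_L = Z_0·(1 + Γ)/(1 − Γ) = 100·(0.97 − j0.85)/(1.03 + j0.85)

Z_L ≈ 15.5 − j95.3 Ω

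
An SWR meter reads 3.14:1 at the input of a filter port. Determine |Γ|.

|Γ| ≈ 0.517

|Γ| = (S − 1)/(S + 1) = (3.14 − 1)/(3.14 + 1) = 2.14/4.14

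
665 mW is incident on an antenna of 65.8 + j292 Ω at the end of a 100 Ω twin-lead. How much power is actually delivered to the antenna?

P_delivered ≈ 155 mW

|Γ| = |(-34.2 + j292)/(165.8 + j292)| = 0.876
|Γ|² = 0.767
P_refl = |Γ|²·P_inc = 510 mW, P_del = (1 − |Γ|²)·P_inc = 155 mW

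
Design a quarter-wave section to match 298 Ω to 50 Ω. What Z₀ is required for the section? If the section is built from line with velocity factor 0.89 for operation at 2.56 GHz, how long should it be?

Z_qwt ≈ 122 Ω; length ≈ 2.61 cm

Z_qwt = √(Z_0·R_L) = √(50 × 298) = √14900
λ = 0.89·c/f = 0.104 m, so l = λ/4 = 0.0261 m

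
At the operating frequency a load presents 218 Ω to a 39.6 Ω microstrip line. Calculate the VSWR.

VSWR ≈ 5.51

Γ = (218 − 39.6)/(218 + 39.6) = 0.693
VSWR = (1 + 0.693)/(1 − 0.693)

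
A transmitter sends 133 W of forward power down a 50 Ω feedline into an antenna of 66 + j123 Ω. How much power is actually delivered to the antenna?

P_delivered ≈ 61.4 W

|Γ| = |(16 + j123)/(116 + j123)| = 0.734
|Γ|² = 0.538
P_refl = |Γ|²·P_inc = 71.6 W, P_del = (1 − |Γ|²)·P_inc = 61.4 W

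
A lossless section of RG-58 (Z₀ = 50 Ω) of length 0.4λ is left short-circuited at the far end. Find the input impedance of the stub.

Z_in ≈ −j36.3 Ω

βl = 2π × 0.4 = 144°
tan(βl) = -0.727
For a short-circuited stub, Z_in = jZ_0·tan(βl)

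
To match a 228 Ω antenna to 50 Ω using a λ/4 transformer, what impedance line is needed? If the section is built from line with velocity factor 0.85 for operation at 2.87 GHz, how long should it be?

Z_qwt ≈ 107 Ω; length ≈ 2.22 cm

Z_qwt = √(Z_0·R_L) = √(50 × 228) = √11400
λ = 0.85·c/f = 0.0889 m, so l = λ/4 = 0.0222 m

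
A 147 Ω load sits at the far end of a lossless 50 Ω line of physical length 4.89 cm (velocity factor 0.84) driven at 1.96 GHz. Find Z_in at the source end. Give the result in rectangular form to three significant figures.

λ = v/f = 0.84·c / 1.96 GHz = 0.129 m
βl = 2π·l/λ = 2π × 0.38 = 137°
tan(βl) = tan(137°) = -0.935
Z_in = Z_0·(Z_L + jZ_0·tanβl)/(Z_0 + jZ_L·tanβl)
     = 50·(147 − j46.8)/(50 − j137)

Z_in ≈ 32.2 + j41.8 Ω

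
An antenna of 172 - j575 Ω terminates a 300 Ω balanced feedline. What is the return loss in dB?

RL ≈ 2.03 dB

Γ = (-128 − j575)/(472 − j575), |Γ| = 0.792
RL = −20·log₁₀|Γ| = −20·log₁₀(0.792)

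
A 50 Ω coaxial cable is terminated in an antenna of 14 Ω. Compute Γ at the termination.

Γ = -0.562

Γ = (Z_L − Z_0)/(Z_L + Z_0) = (14 − 50)/(14 + 50) = -36/64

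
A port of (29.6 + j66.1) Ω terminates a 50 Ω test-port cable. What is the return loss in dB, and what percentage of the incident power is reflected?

RL ≈ 3.5 dB; 44.7% of incident power reflected

Γ = (-20.4 + j66.1)/(79.6 + j66.1), |Γ| = 0.669
RL = −20·log₁₀(0.669) = 3.5 dB
P_refl/P_inc = |Γ|² = 0.447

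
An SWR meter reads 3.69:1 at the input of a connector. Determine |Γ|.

|Γ| ≈ 0.574

|Γ| = (S − 1)/(S + 1) = (3.69 − 1)/(3.69 + 1) = 2.69/4.69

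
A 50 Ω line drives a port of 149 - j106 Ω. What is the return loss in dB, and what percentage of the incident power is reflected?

Γ = (99 − j106)/(199 − j106), |Γ| = 0.643
RL = −20·log₁₀(0.643) = 3.83 dB
P_refl/P_inc = |Γ|² = 0.414

RL ≈ 3.83 dB; 41.4% of incident power reflected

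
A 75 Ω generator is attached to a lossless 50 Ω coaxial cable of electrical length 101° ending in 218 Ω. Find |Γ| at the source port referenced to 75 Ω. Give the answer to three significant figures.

|Γ| ≈ 0.73

tan(βl) = -5.14
Z_in = Z_0·(Z_L + jZ_0·tanβl)/(Z_0 + jZ_L·tanβl) = 11.9 + j9.19 Ω
Γ_s = (Z_in − Z_s)/(Z_in + Z_s) = (-63.1 + j9.19)/(86.9 + j9.19), |Γ_s| = 0.73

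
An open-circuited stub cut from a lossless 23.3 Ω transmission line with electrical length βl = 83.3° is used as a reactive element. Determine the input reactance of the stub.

tan(βl) = 8.51
For an open-circuited stub, Z_in = −jZ_0·cot(βl) = −jZ_0/tan(βl)

X_in ≈ -2.74 Ω (capacitive)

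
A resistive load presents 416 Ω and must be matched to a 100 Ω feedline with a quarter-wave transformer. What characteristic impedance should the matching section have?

Z_qwt ≈ 204 Ω

Z_qwt = √(Z_0·R_L) = √(100 × 416) = √41600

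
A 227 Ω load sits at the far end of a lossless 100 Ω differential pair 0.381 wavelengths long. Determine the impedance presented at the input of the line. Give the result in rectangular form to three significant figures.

βl = 2π × 0.381 = 137°
tan(βl) = tan(137°) = -0.927
Z_in = Z_0·(Z_L + jZ_0·tanβl)/(Z_0 + jZ_L·tanβl)
     = 100·(227 − j92.7)/(100 − j210)

Z_in ≈ 77.7 + j70.9 Ω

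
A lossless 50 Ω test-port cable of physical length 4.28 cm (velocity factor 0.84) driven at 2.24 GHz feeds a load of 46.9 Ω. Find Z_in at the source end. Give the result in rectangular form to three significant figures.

λ = v/f = 0.84·c / 2.24 GHz = 0.113 m
βl = 2π·l/λ = 2π × 0.38 = 137°
tan(βl) = tan(137°) = -0.934
Z_in = Z_0·(Z_L + jZ_0·tanβl)/(Z_0 + jZ_L·tanβl)
     = 50·(46.9 − j46.7)/(50 − j43.8)

Z_in ≈ 49.7 − j3.17 Ω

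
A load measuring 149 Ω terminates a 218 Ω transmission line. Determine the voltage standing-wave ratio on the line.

VSWR ≈ 1.46

Γ = (149 − 218)/(149 + 218) = -0.188
VSWR = (1 + 0.188)/(1 − 0.188)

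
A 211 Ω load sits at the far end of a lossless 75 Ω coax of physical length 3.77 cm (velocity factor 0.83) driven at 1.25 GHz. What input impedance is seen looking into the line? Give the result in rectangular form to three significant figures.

λ = v/f = 0.83·c / 1.25 GHz = 0.199 m
βl = 2π·l/λ = 2π × 0.189 = 68.1°
tan(βl) = tan(68.1°) = 2.49
Z_in = Z_0·(Z_L + jZ_0·tanβl)/(Z_0 + jZ_L·tanβl)
     = 75·(211 + j187)/(75 + j526)

Z_in ≈ 30.3 − j25.8 Ω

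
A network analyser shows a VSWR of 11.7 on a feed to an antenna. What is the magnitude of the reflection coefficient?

|Γ| = (S − 1)/(S + 1) = (11.7 − 1)/(11.7 + 1) = 10.7/12.7

|Γ| ≈ 0.843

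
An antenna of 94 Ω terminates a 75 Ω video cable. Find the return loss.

Γ = (94 − 75)/(94 + 75) = 0.112
RL = −20·log₁₀|Γ| = −20·log₁₀(0.112)

RL ≈ 19 dB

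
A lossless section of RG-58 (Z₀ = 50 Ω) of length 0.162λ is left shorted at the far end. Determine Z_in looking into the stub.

Z_in ≈ +j81 Ω

βl = 2π × 0.162 = 58.3°
tan(βl) = 1.62
For a shorted stub, Z_in = jZ_0·tan(βl)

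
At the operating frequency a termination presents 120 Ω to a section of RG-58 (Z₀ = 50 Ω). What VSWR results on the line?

Γ = (120 − 50)/(120 + 50) = 0.412
VSWR = (1 + 0.412)/(1 − 0.412)

VSWR ≈ 2.4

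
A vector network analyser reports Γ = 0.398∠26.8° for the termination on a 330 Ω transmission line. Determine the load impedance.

Z_L = Z_0·(1 + Γ)/(1 − Γ) = 330·(1.36 + j0.179)/(0.645 − j0.179)

Z_L ≈ 620 + j264 Ω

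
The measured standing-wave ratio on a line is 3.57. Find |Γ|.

|Γ| = (S − 1)/(S + 1) = (3.57 − 1)/(3.57 + 1) = 2.57/4.57

|Γ| ≈ 0.562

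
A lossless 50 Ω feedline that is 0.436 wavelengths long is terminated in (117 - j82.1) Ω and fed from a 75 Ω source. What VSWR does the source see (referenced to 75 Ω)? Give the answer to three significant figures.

βl = 2π × 0.436 = 157°
tan(βl) = -0.425
Z_in = Z_0·(Z_L + jZ_0·tanβl)/(Z_0 + jZ_L·tanβl) = 128 + j78.8 Ω
Γ_s = (Z_in − Z_s)/(Z_in + Z_s) = (52.8 + j78.8)/(203 + j78.8), |Γ_s| = 0.436
VSWR = (1 + |Γ_s|)/(1 − |Γ_s|)

VSWR ≈ 2.55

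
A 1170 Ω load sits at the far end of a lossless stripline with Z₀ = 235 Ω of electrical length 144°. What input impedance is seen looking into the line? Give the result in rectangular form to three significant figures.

Z_in ≈ 127 + j288 Ω

tan(βl) = tan(144°) = -0.727
Z_in = Z_0·(Z_L + jZ_0·tanβl)/(Z_0 + jZ_L·tanβl)
     = 235·(1170 − j171)/(235 − j850)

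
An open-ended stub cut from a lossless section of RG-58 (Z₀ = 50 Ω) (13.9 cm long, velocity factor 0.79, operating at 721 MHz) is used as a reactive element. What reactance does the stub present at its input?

X_in ≈ 95 Ω (inductive)

λ = v/f = 0.79·c / 721 MHz = 0.329 m
βl = 2π·l/λ = 2π × 0.423 = 152°
tan(βl) = -0.527
For an open-ended stub, Z_in = −jZ_0·cot(βl) = −jZ_0/tan(βl)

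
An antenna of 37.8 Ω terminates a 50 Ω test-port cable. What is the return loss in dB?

RL ≈ 17.1 dB

Γ = (37.8 − 50)/(37.8 + 50) = -0.139
RL = −20·log₁₀|Γ| = −20·log₁₀(0.139)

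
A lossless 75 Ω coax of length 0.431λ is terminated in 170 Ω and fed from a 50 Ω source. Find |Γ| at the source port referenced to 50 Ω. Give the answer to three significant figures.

|Γ| ≈ 0.513

βl = 2π × 0.431 = 155°
tan(βl) = -0.463
Z_in = Z_0·(Z_L + jZ_0·tanβl)/(Z_0 + jZ_L·tanβl) = 98.3 + j68.4 Ω
Γ_s = (Z_in − Z_s)/(Z_in + Z_s) = (48.3 + j68.4)/(148 + j68.4), |Γ_s| = 0.513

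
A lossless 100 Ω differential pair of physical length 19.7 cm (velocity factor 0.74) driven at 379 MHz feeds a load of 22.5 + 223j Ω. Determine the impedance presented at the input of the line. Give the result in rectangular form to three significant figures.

λ = v/f = 0.74·c / 379 MHz = 0.586 m
βl = 2π·l/λ = 2π × 0.336 = 121°
tan(βl) = tan(121°) = -1.66
Z_in = Z_0·(Z_L + jZ_0·tanβl)/(Z_0 + jZ_L·tanβl)
     = 100·(22.5 + j57.1)/(470 − j37.3)

Z_in ≈ 3.8 + j12.4 Ω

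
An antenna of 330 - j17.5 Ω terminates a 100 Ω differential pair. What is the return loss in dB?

RL ≈ 5.42 dB

Γ = (230 − j17.5)/(430 − j17.5), |Γ| = 0.536
RL = −20·log₁₀|Γ| = −20·log₁₀(0.536)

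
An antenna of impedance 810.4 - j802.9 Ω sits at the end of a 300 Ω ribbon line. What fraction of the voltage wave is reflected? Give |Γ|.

Γ = (Z_L − Z_0)/(Z_L + Z_0) = (510.4 − j802.9)/(1110 − j802.9)
|Γ| = 951/1370

|Γ| ≈ 0.694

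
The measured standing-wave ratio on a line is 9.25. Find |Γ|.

|Γ| = (S − 1)/(S + 1) = (9.25 − 1)/(9.25 + 1) = 8.25/10.2

|Γ| ≈ 0.805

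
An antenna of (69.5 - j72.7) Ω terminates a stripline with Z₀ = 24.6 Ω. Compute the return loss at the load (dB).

Γ = (44.9 − j72.7)/(94.1 − j72.7), |Γ| = 0.719
RL = −20·log₁₀|Γ| = −20·log₁₀(0.719)

RL ≈ 2.87 dB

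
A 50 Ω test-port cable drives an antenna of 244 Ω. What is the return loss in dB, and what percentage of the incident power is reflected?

Γ = (244 − 50)/(244 + 50) = 0.66
RL = −20·log₁₀(0.66) = 3.61 dB
P_refl/P_inc = |Γ|² = 0.435

RL ≈ 3.61 dB; 43.5% of incident power reflected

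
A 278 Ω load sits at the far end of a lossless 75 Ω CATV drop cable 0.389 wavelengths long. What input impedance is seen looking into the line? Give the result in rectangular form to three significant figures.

βl = 2π × 0.389 = 140°
tan(βl) = tan(140°) = -0.838
Z_in = Z_0·(Z_L + jZ_0·tanβl)/(Z_0 + jZ_L·tanβl)
     = 75·(278 − j62.8)/(75 − j233)

Z_in ≈ 44.4 + j75.2 Ω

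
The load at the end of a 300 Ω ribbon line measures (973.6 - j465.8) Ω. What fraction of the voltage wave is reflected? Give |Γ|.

|Γ| ≈ 0.604

Γ = (Z_L − Z_0)/(Z_L + Z_0) = (673.6 − j465.8)/(1274 − j465.8)
|Γ| = 819/1360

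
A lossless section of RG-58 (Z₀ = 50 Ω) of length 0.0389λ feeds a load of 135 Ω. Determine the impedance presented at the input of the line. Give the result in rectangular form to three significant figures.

βl = 2π × 0.0389 = 14°
tan(βl) = tan(14°) = 0.249
Z_in = Z_0·(Z_L + jZ_0·tanβl)/(Z_0 + jZ_L·tanβl)
     = 50·(135 + j12.5)/(50 + j33.7)

Z_in ≈ 98.7 − j54 Ω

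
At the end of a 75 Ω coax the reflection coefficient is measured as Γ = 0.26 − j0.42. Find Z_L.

Z_L ≈ 78.3 − j87 Ω

Z_L = Z_0·(1 + Γ)/(1 − Γ) = 75·(1.26 − j0.42)/(0.74 + j0.42)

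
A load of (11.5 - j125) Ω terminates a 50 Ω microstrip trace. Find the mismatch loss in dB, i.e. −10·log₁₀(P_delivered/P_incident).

mismatch loss ≈ 9.26 dB

Γ = (-38.5 − j125)/(61.5 − j125), |Γ| = 0.939
|Γ|² = 0.881, so P_del/P_inc = 1 − |Γ|² = 0.119
ML = −10·log₁₀(1 − |Γ|²)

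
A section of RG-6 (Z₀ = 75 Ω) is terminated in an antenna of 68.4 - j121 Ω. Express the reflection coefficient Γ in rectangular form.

Γ = (Z_L − Z_0)/(Z_L + Z_0) = (-6.6 − j121)/(143.4 − j121)

Γ ≈ 0.389 − j0.516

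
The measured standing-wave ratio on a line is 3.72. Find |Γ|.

|Γ| = (S − 1)/(S + 1) = (3.72 − 1)/(3.72 + 1) = 2.72/4.72

|Γ| ≈ 0.576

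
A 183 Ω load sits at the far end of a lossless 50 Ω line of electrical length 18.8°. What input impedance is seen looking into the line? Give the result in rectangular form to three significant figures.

Z_in ≈ 80 − j82.7 Ω

tan(βl) = tan(18.8°) = 0.34
Z_in = Z_0·(Z_L + jZ_0·tanβl)/(Z_0 + jZ_L·tanβl)
     = 50·(183 + j17)/(50 + j62.3)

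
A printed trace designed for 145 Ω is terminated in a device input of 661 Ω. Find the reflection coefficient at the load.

Γ = 0.64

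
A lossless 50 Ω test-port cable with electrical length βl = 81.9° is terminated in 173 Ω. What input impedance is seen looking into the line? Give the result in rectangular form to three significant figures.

Z_in ≈ 14.7 − j6.51 Ω

tan(βl) = tan(81.9°) = 7.03
Z_in = Z_0·(Z_L + jZ_0·tanβl)/(Z_0 + jZ_L·tanβl)
     = 50·(173 + j351)/(50 + j1220)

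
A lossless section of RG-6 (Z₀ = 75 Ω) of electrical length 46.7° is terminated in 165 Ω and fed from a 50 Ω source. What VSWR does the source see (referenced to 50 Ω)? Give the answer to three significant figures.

tan(βl) = 1.06
Z_in = Z_0·(Z_L + jZ_0·tanβl)/(Z_0 + jZ_L·tanβl) = 54.4 − j47.4 Ω
Γ_s = (Z_in − Z_s)/(Z_in + Z_s) = (4.39 − j47.4)/(104 − j47.4), |Γ_s| = 0.415
VSWR = (1 + |Γ_s|)/(1 − |Γ_s|)

VSWR ≈ 2.42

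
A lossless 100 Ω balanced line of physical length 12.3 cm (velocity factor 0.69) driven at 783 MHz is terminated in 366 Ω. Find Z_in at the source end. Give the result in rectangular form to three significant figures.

λ = v/f = 0.69·c / 783 MHz = 0.264 m
βl = 2π·l/λ = 2π × 0.465 = 167°
tan(βl) = tan(167°) = -0.222
Z_in = Z_0·(Z_L + jZ_0·tanβl)/(Z_0 + jZ_L·tanβl)
     = 100·(366 − j22.2)/(100 − j81.2)

Z_in ≈ 231 + j166 Ω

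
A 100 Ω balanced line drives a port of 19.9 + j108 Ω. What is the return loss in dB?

Γ = (-80.1 + j108)/(119.9 + j108), |Γ| = 0.833
RL = −20·log₁₀|Γ| = −20·log₁₀(0.833)

RL ≈ 1.58 dB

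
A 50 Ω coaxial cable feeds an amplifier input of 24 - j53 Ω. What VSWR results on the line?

Γ = (Z_L − Z_0)/(Z_L + Z_0) = (-26 − j53)/(74 − j53)
|Γ| = 59/91 = 0.649
VSWR = (1 + |Γ|)/(1 − |Γ|) = 1.65/0.351

VSWR ≈ 4.69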